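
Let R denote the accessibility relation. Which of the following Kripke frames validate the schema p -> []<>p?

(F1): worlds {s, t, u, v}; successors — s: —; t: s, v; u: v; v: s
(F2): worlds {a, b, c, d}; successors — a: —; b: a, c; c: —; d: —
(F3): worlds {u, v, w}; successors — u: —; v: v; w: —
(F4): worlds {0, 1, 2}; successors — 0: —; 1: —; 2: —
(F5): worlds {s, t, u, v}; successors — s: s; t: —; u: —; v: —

(F3), (F4), (F5)

This is the axiom for symmetry; its first-order frame correspondent is forall x forall y (Rxy -> Ryx).
(F1): fails — Rvs but not Rsv.
(F2): fails — Rba but not Rab.
(F3): satisfies the condition.
(F4): satisfies the condition.
(F5): satisfies the condition.
Valid on: (F3), (F4), (F5).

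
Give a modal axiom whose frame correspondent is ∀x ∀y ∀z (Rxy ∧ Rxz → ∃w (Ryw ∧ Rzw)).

This is convergence; the standard corresponding axiom is .2: ◇□p → □◇p.
Suppose ◇□p→□◇p is valid. Take Rxy, Rxz and set V(p)={w : Ryw}. Then □p at y so ◇□p at x, so □◇p at x, so ◇p at z, giving w with Rzw and Ryw.

◇□p → □◇p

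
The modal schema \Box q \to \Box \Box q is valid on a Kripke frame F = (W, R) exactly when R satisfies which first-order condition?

Suppose □q→□□q is valid. Take Rxy, Ryz and set V(q)={w : Rxw}. Then □q at x, so □□q at x, so □q at y, so q at z, i.e. Rxz.

transitivity: \forall x \forall y \forall z (Rxy \wedge Ryz \to Rxz)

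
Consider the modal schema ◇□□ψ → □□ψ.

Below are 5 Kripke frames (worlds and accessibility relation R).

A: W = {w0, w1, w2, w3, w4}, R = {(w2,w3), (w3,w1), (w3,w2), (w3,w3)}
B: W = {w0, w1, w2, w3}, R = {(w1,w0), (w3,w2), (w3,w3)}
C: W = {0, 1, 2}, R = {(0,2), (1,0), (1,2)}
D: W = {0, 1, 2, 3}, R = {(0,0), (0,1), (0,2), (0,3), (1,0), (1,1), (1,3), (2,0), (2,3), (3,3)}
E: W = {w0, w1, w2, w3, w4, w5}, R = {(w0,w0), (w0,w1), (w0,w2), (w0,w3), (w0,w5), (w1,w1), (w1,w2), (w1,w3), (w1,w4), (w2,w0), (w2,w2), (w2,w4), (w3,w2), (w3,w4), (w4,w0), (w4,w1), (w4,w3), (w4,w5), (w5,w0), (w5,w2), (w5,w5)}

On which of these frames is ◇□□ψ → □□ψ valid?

Frame correspondent (Sahlqvist): ∀x ∀y ∀z ((xRy ∧ xR²z) → ∃w (yR²w ∧ z = w)) — i.e. a generalized confluence (Geach) condition.
A: fails — w3Rw1, w3R²w1 but no w with w1R²w and w1=w.
B: fails — w3Rw2, w3R²w2 but no w with w2R²w and w2=w.
C: fails — 1R0, 1R²2 but no w with 0R²w and 2=w.
D: fails — 0R3, 0R²0 but no w with 3R²w and 0=w.
E: holds.
Valid on: E.

E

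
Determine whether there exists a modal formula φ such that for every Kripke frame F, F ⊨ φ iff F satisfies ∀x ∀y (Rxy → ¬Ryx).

Any modally definable frame class is closed under surjective bounded morphisms.
The 4-cycle (worlds w0,w1,w2,w3 with w0→w1→w2→w3→w0) is asymmetric. Mapping every world to a single reflexive point • is a surjective bounded morphism, and the reflexive point is not asymmetric (R•• but asymmetry requires ¬R••).
So no modal formula (or set of formulas) defines exactly the asymmetric frames.

No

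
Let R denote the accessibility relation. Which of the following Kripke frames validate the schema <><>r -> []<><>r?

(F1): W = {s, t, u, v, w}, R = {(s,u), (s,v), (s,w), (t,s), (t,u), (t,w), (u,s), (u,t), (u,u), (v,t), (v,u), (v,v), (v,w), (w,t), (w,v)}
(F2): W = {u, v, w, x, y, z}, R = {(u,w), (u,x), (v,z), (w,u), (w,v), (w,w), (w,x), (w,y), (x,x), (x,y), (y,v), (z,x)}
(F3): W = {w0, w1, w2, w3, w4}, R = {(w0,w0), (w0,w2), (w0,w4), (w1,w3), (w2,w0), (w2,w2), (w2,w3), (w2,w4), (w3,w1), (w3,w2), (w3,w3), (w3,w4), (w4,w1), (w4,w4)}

Frame correspondent (Sahlqvist): forall x forall y forall z ((x R^2 y & xRz) -> exists w (y = w & z R^2 w)) — i.e. a generalized confluence (Geach) condition.
(F1): satisfies the condition.
(F2): fails — uR²u, uRx but no t with u=t and xR²t.
(F3): fails — w0R²w0, w0Rw4 but no w with w0=w and w4R²w.
Valid on: (F1).

(F1)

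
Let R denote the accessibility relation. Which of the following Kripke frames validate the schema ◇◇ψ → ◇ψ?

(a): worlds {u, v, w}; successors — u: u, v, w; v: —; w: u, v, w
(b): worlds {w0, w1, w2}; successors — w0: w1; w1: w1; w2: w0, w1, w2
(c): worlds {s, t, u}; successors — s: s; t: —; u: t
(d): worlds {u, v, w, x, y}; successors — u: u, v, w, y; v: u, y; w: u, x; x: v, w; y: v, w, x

The schema corresponds to transitivity: ∀x ∀y ∀z (Rxy ∧ Ryz → Rxz).
(a): holds.
(b): holds.
(c): holds.
(d): fails — Rxw and Rwu but not Rxu.
Valid on: (a), (b), (c).

(a), (b), (c)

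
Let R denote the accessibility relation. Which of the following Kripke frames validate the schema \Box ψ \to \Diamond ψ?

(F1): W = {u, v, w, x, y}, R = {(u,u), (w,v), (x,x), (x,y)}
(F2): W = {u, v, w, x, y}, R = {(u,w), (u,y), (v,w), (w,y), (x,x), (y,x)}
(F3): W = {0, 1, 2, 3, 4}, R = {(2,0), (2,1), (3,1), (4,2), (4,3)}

(F2)

This is the axiom for seriality; its first-order frame correspondent is \forall x \exists y Rxy.
(F1): fails — world v has no successor.
(F2): ✓.
(F3): fails — world 0 has no successor.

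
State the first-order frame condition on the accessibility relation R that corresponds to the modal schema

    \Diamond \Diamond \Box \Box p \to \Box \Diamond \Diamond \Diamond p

This is a Sahlqvist (Geach-type) schema ◇^2□^2p → □^1◇^3p.
First-order correspondent: \forall x \forall y \forall z ((x R^2 y \wedge xRz) \to \exists w (y R^2 w \wedge z R^3 w)).

\forall x \forall y \forall z ((x R^2 y \wedge xRz) \to \exists w (y R^2 w \wedge z R^3 w))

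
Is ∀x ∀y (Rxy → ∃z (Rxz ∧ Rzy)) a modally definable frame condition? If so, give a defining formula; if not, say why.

Yes: it is density, defined by the C4 schema □□p → □p.
Suppose □□p→□p is valid. Take Rxy and set V(p)={w : xR²w}. Then □□p at x, so □p at x, so p at y, i.e. ∃z(Rxz∧Rzy).

Definable; □□p → □p defines it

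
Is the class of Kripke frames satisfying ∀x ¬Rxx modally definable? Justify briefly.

Not modally definable

Any modally definable frame class is closed under surjective bounded morphisms.
The 4-cycle (worlds a,b,c,d with a→b→c→d→a) is irreflexive, and the map sending every world to a single reflexive point • is a surjective bounded morphism (forth: every edge maps to (•,•); back: every world has a successor). So any modal formula valid on the 4-cycle is also valid on the reflexive point, which is not irreflexive.
So the class is not modally definable.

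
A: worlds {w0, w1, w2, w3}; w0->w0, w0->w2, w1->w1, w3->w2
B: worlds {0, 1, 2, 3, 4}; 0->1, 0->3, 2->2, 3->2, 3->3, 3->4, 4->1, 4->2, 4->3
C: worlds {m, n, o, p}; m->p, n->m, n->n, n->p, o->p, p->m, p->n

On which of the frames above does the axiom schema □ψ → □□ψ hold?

Frame correspondent (Sahlqvist): ∀x ∀y ∀z (Rxy ∧ Ryz → Rxz) — i.e. transitivity.
A: ✓.
B: fails — R34 and R41 but not R31.
C: fails — Rop and Rpm but not Rom.

A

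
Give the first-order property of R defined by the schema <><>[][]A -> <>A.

This is a Sahlqvist (Geach-type) schema ◇^2□^2A → □^0◇^1A.
Minimal-valuation argument: fix x; take any y with xR^2y and any z with xR^0z. Set V(A) to the set of worlds R-reachable from y in exactly 2 steps. Then □^2A holds at y, so the antecedent holds at x; validity forces ◇^1A at z, giving a w with zR^1w and yR^2w.
First-order correspondent: forall x forall y (x R^2 y -> exists w (y R^2 w & xRw)).

forall x forall y (x R^2 y -> exists w (y R^2 w & xRw))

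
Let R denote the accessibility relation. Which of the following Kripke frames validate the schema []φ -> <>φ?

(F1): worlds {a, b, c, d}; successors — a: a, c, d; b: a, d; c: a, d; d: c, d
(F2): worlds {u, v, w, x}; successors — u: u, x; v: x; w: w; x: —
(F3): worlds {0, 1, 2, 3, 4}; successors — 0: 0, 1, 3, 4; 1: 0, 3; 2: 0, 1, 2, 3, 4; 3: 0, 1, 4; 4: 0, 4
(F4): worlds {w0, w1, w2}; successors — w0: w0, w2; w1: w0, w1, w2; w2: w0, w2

This is the axiom for seriality; its first-order frame correspondent is forall x exists y Rxy.
(F1): holds.
(F2): fails — world x has no successor.
(F3): holds.
(F4): holds.

(F1), (F3), (F4)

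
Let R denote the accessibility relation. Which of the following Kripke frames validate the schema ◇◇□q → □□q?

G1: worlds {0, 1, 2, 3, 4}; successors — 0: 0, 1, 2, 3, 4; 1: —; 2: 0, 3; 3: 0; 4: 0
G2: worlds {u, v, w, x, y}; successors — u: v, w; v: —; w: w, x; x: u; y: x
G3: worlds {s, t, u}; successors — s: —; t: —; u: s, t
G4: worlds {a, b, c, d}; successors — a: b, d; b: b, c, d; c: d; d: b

The schema corresponds to a generalized confluence (Geach) condition: ∀x ∀y ∀z ((xR²y ∧ xR²z) → ∃w (yRw ∧ z = w)).
G1: fails — 0R²1, 0R²0 but no w with 1Rw and 0=w.
G2: fails — uR²x, uR²w but no t with xRt and w=t.
G3: ✓.
G4: fails — aR²c, aR²b but no w with cRw and b=w.
Valid on: G3.

G3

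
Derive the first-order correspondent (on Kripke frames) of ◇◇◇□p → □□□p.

∀x ∀y ∀z ((xR³y ∧ xR³z) → ∃w (yRw ∧ z = w))

This is a Sahlqvist (Geach-type) schema ◇^3□^1p → □^3◇^0p.
Minimal-valuation argument: fix x; take any y with xR^3y and any z with xR^3z. Set V(p) to the set of worlds R-reachable from y in exactly 1 step. Then □^1p holds at y, so the antecedent holds at x; validity forces ◇^0p at z, giving a w with zR^0w and yR^1w.
First-order correspondent: ∀x ∀y ∀z ((xR³y ∧ xR³z) → ∃w (yRw ∧ z = w)).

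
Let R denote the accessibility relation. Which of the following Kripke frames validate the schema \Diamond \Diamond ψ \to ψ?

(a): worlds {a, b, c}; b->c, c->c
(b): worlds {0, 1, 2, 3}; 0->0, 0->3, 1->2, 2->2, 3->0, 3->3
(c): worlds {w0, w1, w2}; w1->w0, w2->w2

The schema corresponds to a generalized confluence (Geach) condition: \forall x \forall y (x R^2 y \to \exists w (y = w \wedge x = w)).
(a): fails — bR²c but c ≠ b.
(b): fails — 0R²3 but 3 ≠ 0.
(c): ✓.
Valid on: (c).

(c)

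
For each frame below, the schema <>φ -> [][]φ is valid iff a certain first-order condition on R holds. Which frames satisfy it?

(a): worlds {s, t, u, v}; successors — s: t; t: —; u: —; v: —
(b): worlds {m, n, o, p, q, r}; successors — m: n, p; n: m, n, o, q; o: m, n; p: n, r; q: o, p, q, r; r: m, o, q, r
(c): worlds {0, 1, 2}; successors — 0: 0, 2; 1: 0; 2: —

The schema corresponds to a generalized confluence (Geach) condition: forall x forall y forall z ((xRy & x R^2 z) -> exists w (y = w & z = w)).
(a): satisfies the condition.
(b): fails — mRn, mR²m but n ≠ m.
(c): fails — 0R0, 0R²2 but 0 ≠ 2.
Valid on: (a).

(a)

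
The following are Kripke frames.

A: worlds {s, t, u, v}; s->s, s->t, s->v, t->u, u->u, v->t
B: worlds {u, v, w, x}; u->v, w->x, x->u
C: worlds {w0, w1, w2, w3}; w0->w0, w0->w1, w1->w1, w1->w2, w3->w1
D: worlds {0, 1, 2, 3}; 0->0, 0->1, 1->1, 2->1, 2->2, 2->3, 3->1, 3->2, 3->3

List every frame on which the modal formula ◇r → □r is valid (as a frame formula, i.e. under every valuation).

The schema corresponds to partial functionality: ∀x ∀y ∀z (Rxy ∧ Rxz → y = z).
A: fails — s sees both s and t.
B: satisfies the condition.
C: fails — w0 sees both w0 and w1.
D: fails — 0 sees both 0 and 1.

B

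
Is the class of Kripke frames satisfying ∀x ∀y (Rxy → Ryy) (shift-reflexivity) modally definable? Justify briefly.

Definable; □(□p → p) defines it

Yes: it is shift-reflexivity, defined by the T□ schema □(□p → p).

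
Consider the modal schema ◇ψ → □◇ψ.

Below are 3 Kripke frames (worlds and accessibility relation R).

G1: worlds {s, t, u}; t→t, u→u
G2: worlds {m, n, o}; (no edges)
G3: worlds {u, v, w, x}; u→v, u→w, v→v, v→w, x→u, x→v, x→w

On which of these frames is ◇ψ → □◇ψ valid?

G1, G2

The schema corresponds to the Euclidean property: ∀x ∀y ∀z (Rxy ∧ Rxz → Ryz).
G1: satisfies the condition.
G2: satisfies the condition.
G3: fails — Ruw and Ruv but not Rwv.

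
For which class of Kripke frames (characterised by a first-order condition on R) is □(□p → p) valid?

Suppose □(□p→p) is valid. Take Rxy and set V(p)={w : Ryw}. Then at y, □p holds; since □(□p→p) at x, □p→p at y, so p at y, i.e. Ryy.
Conversely, on a frame with shift-reflexivity the schema holds at every world under every valuation.
Frame condition: ∀x ∀y (Rxy → Ryy).

shift-reflexivity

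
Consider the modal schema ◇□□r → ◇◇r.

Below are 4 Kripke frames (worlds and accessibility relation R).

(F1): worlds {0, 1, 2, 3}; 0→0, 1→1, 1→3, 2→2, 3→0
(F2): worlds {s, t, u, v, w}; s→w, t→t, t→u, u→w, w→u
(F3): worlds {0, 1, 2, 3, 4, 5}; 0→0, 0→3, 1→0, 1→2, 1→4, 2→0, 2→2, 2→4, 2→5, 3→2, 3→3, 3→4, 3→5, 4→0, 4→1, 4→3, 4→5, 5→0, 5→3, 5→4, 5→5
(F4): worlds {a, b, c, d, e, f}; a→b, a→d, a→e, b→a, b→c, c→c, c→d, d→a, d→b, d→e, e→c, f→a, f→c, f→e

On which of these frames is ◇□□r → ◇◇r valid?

(F1), (F3), (F4)

This is the axiom for a generalized confluence (Geach) condition; its first-order frame correspondent is ∀x ∀y (xRy → ∃w (yR²w ∧ xR²w)).
(F1): condition met.
(F2): fails — sRw but no w* with wR²w* and sR²w*.
(F3): condition met.
(F4): condition met.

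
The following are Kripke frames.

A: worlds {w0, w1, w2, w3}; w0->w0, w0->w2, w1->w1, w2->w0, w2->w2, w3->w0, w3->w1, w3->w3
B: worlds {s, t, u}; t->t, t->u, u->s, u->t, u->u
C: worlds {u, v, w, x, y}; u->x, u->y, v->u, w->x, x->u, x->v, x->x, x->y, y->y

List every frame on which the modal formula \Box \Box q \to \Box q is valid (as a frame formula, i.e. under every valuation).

Frame correspondent (Sahlqvist): \forall x \forall y (Rxy \to \exists z (Rxz \wedge Rzy)) — i.e. density.
A: satisfies the condition.
B: satisfies the condition.
C: fails — Rvu but no z with Rvz and Rzu.

A, B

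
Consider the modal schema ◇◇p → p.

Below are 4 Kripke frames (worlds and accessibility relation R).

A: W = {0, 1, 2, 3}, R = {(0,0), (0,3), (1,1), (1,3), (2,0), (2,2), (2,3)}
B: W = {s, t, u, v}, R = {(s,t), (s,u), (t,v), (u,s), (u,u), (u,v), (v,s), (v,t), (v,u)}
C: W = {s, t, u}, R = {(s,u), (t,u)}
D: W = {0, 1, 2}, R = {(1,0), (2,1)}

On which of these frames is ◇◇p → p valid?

C

Frame correspondent (Sahlqvist): ∀x ∀y (xR²y → ∃w (y = w ∧ x = w)) — i.e. a generalized confluence (Geach) condition.
A: fails — 0R²3 but 3 ≠ 0.
B: fails — sR²u but u ≠ s.
C: ✓.
D: fails — 2R²0 but 0 ≠ 2.
Valid on: C.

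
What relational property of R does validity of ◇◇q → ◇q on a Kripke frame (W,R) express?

Transitivity

This schema is equivalent to the 4 axiom □q → □□q.
It corresponds to transitivity: ∀x ∀y ∀z (Rxy ∧ Ryz → Rxz).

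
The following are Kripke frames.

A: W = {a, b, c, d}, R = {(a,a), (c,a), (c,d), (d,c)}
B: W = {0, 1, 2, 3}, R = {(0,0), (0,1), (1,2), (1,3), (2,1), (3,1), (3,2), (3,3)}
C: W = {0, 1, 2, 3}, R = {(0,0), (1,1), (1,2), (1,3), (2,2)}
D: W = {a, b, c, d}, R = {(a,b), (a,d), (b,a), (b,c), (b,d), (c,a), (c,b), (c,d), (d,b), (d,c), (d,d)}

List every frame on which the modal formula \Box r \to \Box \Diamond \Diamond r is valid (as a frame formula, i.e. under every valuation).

The schema corresponds to a generalized confluence (Geach) condition: \forall x \forall z (xRz \to \exists w (xRw \wedge z R^2 w)).
A: condition met.
B: condition met.
C: fails — 1R3 but no w with 1Rw and 3R²w.
D: condition met.

A, B, D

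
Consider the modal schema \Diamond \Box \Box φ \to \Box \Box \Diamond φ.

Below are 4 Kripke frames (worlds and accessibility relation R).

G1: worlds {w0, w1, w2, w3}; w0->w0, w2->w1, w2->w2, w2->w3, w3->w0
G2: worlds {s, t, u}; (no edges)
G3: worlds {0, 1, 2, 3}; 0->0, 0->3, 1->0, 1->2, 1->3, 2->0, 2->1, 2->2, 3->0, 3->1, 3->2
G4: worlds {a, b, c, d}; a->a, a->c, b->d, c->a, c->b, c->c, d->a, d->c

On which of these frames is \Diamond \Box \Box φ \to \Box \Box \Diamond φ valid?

This is the axiom for a generalized confluence (Geach) condition; its first-order frame correspondent is \forall x \forall y \forall z ((xRy \wedge x R^2 z) \to \exists w (y R^2 w \wedge zRw)).
G1: fails — w2Rw1, w2R²w0 but no w with w1R²w and w0Rw.
G2: satisfies the condition.
G3: satisfies the condition.
G4: fails — aRa, aR²b but no w with aR²w and bRw.

G2, G3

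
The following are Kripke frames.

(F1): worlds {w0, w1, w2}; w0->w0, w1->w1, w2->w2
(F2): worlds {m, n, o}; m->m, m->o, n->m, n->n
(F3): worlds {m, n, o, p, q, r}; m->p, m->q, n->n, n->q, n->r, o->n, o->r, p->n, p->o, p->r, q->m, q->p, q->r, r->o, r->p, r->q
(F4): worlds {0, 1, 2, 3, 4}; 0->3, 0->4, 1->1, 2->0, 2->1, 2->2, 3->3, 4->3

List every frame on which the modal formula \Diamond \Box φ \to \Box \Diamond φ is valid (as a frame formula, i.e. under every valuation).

The schema corresponds to convergence: \forall x \forall y \forall z (Rxy \wedge Rxz \to \exists w (Ryw \wedge Rzw)).
(F1): condition met.
(F2): fails — Rmo and Rmo but o and o have no common successor.
(F3): fails — Rpr and Rpo but r and o have no common successor.
(F4): fails — R20 and R22 but 0 and 2 have no common successor.
Valid on: (F1).

(F1)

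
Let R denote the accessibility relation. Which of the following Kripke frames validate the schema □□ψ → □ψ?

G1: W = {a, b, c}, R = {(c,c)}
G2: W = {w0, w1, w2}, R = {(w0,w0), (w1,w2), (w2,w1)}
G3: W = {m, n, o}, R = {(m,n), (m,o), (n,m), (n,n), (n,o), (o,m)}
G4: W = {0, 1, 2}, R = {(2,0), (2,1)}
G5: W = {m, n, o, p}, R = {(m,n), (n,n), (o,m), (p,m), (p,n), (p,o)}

G1

The schema corresponds to density: ∀x ∀y (Rxy → ∃z (Rxz ∧ Rzy)).
G1: satisfies the condition.
G2: fails — Rw1w2 but no z with Rw1z and Rzw2.
G3: fails — Rom but no z with Roz and Rzm.
G4: fails — R20 but no z with R2z and Rz0.
G5: fails — Rom but no z with Roz and Rzm.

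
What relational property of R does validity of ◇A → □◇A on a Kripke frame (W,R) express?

The Euclidean property

Suppose ◇A→□◇A is valid. Take Rxy, Rxz and set V(A)={y}. Then ◇A at x, so □◇A at x, so ◇A at z, so some w with Rzw has A; w=y, i.e. Rzy. By symmetry of the argument, Ryz.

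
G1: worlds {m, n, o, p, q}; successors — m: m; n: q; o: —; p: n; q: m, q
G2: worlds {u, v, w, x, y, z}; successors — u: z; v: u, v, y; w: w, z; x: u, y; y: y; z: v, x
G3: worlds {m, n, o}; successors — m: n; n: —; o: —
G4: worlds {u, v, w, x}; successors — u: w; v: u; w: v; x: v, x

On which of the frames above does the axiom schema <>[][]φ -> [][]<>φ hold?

G1, G3

Frame correspondent (Sahlqvist): forall x forall y forall z ((xRy & x R^2 z) -> exists w (y R^2 w & zRw)) — i.e. a generalized confluence (Geach) condition.
G1: ✓.
G2: fails — vRu, vR²u but no t with uR²t and uRt.
G3: ✓.
G4: fails — xRv, xR²v but no t with vR²t and vRt.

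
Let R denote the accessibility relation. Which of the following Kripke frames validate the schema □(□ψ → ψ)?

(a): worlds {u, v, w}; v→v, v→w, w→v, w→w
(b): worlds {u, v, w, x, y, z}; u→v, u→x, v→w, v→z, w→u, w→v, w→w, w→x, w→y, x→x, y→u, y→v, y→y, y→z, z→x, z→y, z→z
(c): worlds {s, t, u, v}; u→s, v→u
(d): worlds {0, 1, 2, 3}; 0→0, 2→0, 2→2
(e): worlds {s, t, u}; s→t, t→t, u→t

Frame correspondent (Sahlqvist): ∀x ∀y (Rxy → Ryy) — i.e. shift-reflexivity.
(a): ✓.
(b): fails — Ruv but not Rvv.
(c): fails — Rus but not Rss.
(d): ✓.
(e): ✓.
Valid on: (a), (d), (e).

(a), (d), (e)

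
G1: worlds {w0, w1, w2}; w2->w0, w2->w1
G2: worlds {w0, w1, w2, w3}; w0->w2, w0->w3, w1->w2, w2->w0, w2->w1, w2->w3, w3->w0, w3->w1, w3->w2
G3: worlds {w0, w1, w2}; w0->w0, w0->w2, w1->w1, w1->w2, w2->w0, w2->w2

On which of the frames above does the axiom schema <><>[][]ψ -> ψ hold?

G1

This is the axiom for a generalized confluence (Geach) condition; its first-order frame correspondent is forall x forall y (x R^2 y -> exists w (y R^2 w & x = w)).
G1: satisfies the condition.
G2: fails — w2R²w1 but no w with w1R²w and w2=w.
G3: fails — w1R²w0 but no w with w0R²w and w1=w.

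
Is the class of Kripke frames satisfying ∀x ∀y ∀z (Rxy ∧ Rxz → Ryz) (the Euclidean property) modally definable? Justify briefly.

The condition is the Euclidean property. A defining modal formula is ◇r → □◇r.
Suppose ◇r→□◇r is valid. Take Rxy, Rxz and set V(r)={y}. Then ◇r at x, so □◇r at x, so ◇r at z, so some w with Rzw has r; w=y, i.e. Rzy. By symmetry of the argument, Ryz.

Yes — defined by ◇r → □◇r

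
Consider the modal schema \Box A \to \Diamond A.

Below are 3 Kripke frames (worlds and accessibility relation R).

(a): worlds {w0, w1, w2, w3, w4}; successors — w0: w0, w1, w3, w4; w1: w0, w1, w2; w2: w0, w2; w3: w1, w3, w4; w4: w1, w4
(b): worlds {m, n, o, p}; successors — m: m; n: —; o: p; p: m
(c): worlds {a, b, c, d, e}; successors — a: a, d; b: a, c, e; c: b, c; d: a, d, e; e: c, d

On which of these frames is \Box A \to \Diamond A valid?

Frame correspondent (Sahlqvist): \forall x \exists y Rxy — i.e. seriality.
(a): holds.
(b): fails — world n has no successor.
(c): holds.
Valid on: (a), (c).

(a), (c)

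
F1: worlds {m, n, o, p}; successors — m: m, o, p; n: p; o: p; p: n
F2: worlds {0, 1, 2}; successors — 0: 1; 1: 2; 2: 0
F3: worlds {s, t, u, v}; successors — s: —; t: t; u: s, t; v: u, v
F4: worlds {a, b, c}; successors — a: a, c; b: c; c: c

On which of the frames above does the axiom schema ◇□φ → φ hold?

This is the axiom for symmetry; its first-order frame correspondent is ∀x ∀y (Rxy → Ryx).
F1: fails — Rop but not Rpo.
F2: fails — R12 but not R21.
F3: fails — Rut but not Rtu.
F4: fails — Rac but not Rca.
Valid on no frame.

none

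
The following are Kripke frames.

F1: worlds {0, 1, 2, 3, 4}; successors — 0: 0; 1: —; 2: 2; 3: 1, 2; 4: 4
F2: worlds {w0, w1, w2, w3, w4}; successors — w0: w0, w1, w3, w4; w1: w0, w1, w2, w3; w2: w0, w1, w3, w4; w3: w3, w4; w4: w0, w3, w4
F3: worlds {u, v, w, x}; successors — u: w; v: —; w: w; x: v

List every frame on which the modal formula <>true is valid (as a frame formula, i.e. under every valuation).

F2

Frame correspondent (Sahlqvist): forall x exists y Rxy — i.e. seriality.
F1: fails — world 1 has no successor.
F2: satisfies the condition.
F3: fails — world v has no successor.
Valid on: F2.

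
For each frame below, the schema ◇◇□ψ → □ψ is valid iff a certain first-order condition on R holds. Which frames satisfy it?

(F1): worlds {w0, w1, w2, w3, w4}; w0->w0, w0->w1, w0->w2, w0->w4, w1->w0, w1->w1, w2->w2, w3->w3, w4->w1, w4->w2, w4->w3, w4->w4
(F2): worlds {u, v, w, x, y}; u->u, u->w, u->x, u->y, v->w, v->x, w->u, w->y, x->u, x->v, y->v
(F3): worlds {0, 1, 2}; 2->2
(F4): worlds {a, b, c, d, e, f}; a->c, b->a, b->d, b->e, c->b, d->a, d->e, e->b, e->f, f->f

(F3)

Frame correspondent (Sahlqvist): ∀x ∀y ∀z ((xR²y ∧ xRz) → ∃w (yRw ∧ z = w)) — i.e. a generalized confluence (Geach) condition.
(F1): fails — w0R²w1, w0Rw2 but no w with w1Rw and w2=w.
(F2): fails — uR²v, uRu but no t with vRt and u=t.
(F3): condition met.
(F4): fails — aR²b, aRc but no w with bRw and c=w.
Valid on: (F3).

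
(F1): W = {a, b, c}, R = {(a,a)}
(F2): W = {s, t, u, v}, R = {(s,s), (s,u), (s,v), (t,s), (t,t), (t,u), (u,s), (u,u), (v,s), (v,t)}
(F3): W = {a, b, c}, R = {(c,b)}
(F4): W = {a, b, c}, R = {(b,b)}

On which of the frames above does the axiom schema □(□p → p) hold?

Frame correspondent (Sahlqvist): ∀x ∀y (Rxy → Ryy) — i.e. shift-reflexivity.
(F1): ✓.
(F2): fails — Rsv but not Rvv.
(F3): fails — Rcb but not Rbb.
(F4): ✓.

(F1), (F4)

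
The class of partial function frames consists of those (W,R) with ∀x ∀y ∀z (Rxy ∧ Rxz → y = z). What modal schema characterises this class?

◇r → □r

A defining formula is ◇r → □r (the CD axiom).
Suppose ◇r→□r is valid. Take Rxy, Rxz and set V(r)={y}. Then ◇r at x, so □r at x, so r at z, i.e. z=y.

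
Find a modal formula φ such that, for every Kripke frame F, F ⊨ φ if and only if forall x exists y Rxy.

□s → ◇s

A defining formula is □s → ◇s (the D axiom).
Suppose □s→◇s is valid. At any x set V(s)=W. Then □s at x, so ◇s at x, so x has a successor.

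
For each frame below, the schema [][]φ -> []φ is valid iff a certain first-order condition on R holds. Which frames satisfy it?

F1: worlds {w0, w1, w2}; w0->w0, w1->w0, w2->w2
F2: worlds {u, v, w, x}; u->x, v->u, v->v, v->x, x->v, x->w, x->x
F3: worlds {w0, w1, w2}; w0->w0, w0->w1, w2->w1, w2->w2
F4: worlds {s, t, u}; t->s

F1, F2, F3

The schema corresponds to density: forall x forall y (Rxy -> exists z (Rxz & Rzy)).
F1: satisfies the condition.
F2: satisfies the condition.
F3: satisfies the condition.
F4: fails — Rts but no z with Rtz and Rzs.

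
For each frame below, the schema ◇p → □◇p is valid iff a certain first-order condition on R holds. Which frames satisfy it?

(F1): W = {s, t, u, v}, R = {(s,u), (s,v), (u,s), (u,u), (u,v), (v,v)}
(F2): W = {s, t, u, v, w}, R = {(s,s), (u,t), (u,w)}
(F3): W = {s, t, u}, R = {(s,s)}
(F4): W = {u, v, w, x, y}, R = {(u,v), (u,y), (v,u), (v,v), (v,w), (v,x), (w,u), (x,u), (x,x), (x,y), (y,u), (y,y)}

(F3)

The schema corresponds to the Euclidean property: ∀x ∀y ∀z (Rxy ∧ Rxz → Ryz).
(F1): fails — Rsv and Rsu but not Rvu.
(F2): fails — Ruw and Ruw but not Rww.
(F3): ✓.
(F4): fails — Ruv and Ruy but not Rvy.
Valid on: (F3).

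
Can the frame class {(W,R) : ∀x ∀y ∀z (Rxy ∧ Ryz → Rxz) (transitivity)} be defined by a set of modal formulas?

The condition is transitivity. A defining modal formula is □p → □□p.
Suppose □p→□□p is valid. Take Rxy, Ryz and set V(p)={w : Rxw}. Then □p at x, so □□p at x, so □p at y, so p at z, i.e. Rxz.

Yes — defined by □p → □□p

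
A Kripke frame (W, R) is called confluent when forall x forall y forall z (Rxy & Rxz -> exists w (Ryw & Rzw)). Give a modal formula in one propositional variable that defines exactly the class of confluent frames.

◇□q → □◇q

This is convergence; the standard corresponding axiom is .2: ◇□q → □◇q.
Suppose ◇□q→□◇q is valid. Take Rxy, Rxz and set V(q)={w : Ryw}. Then □q at y so ◇□q at x, so □◇q at x, so ◇q at z, giving w with Rzw and Ryw.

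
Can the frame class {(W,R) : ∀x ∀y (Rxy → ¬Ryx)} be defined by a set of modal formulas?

Modal frame validity is preserved under surjective bounded morphisms.
The 5-cycle (worlds a,b,c,d,e with a→b→c→d→e→a) is asymmetric. Mapping every world to a single reflexive point • is a surjective bounded morphism, and the reflexive point is not asymmetric (R•• but asymmetry requires ¬R••).
So no modal formula (or set of formulas) defines exactly the asymmetric frames.

No — not modally definable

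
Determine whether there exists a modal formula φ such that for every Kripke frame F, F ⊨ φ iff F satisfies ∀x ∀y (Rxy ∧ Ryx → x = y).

Not definable by any modal formula

Any modally definable frame class is closed under surjective bounded morphisms.
The 6-cycle (worlds a,b,c,d,e,f with a→b→c→d→e→f→a) is antisymmetric. Sending even-indexed worlds to a and odd-indexed worlds to b is a surjective bounded morphism onto the two-world frame with a↔b, which is not antisymmetric.
Hence antisymmetry is not modally definable.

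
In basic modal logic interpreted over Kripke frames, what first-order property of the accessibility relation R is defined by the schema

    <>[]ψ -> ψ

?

This is a form of the B axiom.
Its frame correspondent is symmetry — forall x forall y (Rxy -> Ryx).

symmetry: forall x forall y (Rxy -> Ryx)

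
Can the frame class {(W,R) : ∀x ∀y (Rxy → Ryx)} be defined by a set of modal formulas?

This is a Sahlqvist condition; the B axiom p → □◇p defines it.

Yes, by p → □◇p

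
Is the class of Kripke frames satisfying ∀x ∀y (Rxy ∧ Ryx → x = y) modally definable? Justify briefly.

Not modally definable

If a class were modally definable it would be closed under surjective bounded morphisms (Goldblatt–Thomason).
The 6-cycle (worlds a,b,c,d,e,f with a→b→c→d→e→f→a) is antisymmetric. Sending even-indexed worlds to s and odd-indexed worlds to t is a surjective bounded morphism onto the two-world frame with s↔t, which is not antisymmetric.
So no modal formula (or set of formulas) defines exactly the antisymmetric frames.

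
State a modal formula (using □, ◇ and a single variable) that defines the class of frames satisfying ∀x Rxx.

□r → r

The condition is reflexivity. The T schema □r → r defines it.
Suppose □r→r is valid. At any x set V(r)={w : Rxw}. Then □r holds at x, so r holds at x, i.e. Rxx.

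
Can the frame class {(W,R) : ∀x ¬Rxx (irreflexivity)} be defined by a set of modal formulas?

If a class were modally definable it would be closed under surjective bounded morphisms (Goldblatt–Thomason).
The 2-cycle (worlds w0,w1 with w0→w1→w0) is irreflexive, and the map sending every world to a single reflexive point • is a surjective bounded morphism (forth: every edge maps to (•,•); back: every world has a successor). So any modal formula valid on the 2-cycle is also valid on the reflexive point, which is not irreflexive.
So the class is not modally definable.

No — not modally definable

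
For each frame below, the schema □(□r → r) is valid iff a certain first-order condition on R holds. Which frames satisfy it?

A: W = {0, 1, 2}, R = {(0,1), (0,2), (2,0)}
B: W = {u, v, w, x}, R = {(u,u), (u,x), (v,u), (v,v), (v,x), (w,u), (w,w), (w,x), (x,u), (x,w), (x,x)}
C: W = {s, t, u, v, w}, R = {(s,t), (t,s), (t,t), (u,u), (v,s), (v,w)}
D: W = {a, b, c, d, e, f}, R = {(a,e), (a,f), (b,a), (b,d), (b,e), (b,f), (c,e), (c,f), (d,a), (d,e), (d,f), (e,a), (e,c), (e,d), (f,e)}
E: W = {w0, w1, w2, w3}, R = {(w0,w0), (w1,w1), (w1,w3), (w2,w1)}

B

This is the axiom for shift-reflexivity; its first-order frame correspondent is ∀x ∀y (Rxy → Ryy).
A: fails — R01 but not R11.
B: ✓.
C: fails — Rvw but not Rww.
D: fails — Rcf but not Rff.
E: fails — Rw1w3 but not Rw3w3.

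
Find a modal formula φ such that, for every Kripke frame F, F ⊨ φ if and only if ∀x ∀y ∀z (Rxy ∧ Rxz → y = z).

◇s → □s

The condition is partial functionality. The CD schema ◇s → □s defines it.
Suppose ◇s→□s is valid. Take Rxy, Rxz and set V(s)={y}. Then ◇s at x, so □s at x, so s at z, i.e. z=y.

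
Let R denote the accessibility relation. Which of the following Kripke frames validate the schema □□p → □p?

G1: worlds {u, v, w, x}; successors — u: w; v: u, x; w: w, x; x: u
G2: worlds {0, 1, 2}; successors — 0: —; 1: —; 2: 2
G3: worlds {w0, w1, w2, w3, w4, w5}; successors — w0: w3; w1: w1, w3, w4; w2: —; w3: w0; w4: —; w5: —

This is the axiom for density; its first-order frame correspondent is ∀x ∀y (Rxy → ∃z (Rxz ∧ Rzy)).
G1: fails — Rvx but no z with Rvz and Rzx.
G2: satisfies the condition.
G3: fails — Rw3w0 but no z with Rw3z and Rzw0.
Valid on: G2.

G2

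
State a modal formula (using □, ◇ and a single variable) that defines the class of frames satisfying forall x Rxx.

A defining formula is □s → s (the T axiom).
Suppose □s→s is valid. At any x set V(s)={w : Rxw}. Then □s holds at x, so s holds at x, i.e. Rxx.

□s → s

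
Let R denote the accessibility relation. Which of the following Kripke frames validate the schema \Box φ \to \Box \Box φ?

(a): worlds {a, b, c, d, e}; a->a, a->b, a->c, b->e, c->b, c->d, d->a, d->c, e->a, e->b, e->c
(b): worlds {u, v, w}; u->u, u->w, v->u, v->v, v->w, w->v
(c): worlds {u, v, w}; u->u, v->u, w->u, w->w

(c)

This is the axiom for transitivity; its first-order frame correspondent is \forall x \forall y \forall z (Rxy \wedge Ryz \to Rxz).
(a): fails — Reb and Rbe but not Ree.
(b): fails — Ruw and Rwv but not Ruv.
(c): satisfies the condition.
Valid on: (c).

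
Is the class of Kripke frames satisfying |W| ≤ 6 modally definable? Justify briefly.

Any modally definable frame class is closed under disjoint unions.
Any modal formula valid on each of 7 disjoint one-world frames is valid on their disjoint union (validity is preserved under disjoint unions). Each one-world frame has |W|=1≤6, but the union has |W|=7.
So the class is not modally definable.

No — not modally definable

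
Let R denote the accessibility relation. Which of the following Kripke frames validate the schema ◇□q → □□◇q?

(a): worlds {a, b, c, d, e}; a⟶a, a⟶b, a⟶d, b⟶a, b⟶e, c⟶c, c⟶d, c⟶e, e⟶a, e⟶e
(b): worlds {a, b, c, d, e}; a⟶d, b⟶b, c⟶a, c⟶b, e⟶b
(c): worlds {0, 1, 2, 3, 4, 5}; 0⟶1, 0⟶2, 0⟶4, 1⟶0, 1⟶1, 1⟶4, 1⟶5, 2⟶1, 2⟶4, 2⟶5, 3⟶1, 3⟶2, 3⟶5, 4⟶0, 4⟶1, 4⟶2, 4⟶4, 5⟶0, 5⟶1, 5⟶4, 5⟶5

The schema corresponds to a generalized confluence (Geach) condition: ∀x ∀y ∀z ((xRy ∧ xR²z) → ∃w (yRw ∧ zRw)).
(a): fails — aRa, aR²d but no w with aRw and dRw.
(b): fails — cRa, cR²b but no w with aRw and bRw.
(c): satisfies the condition.

(c)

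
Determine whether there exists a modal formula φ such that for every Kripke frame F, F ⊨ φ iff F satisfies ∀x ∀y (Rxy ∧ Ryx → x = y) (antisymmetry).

Modal frame validity is preserved under surjective bounded morphisms.
The 6-cycle (worlds s,t,u,v,w,x with s→t→u→v→w→x→s) is antisymmetric. Sending even-indexed worlds to • and odd-indexed worlds to ∘ is a surjective bounded morphism onto the two-world frame with •↔∘, which is not antisymmetric.
So no modal formula (or set of formulas) defines exactly the antisymmetric frames.

Not definable by any modal formula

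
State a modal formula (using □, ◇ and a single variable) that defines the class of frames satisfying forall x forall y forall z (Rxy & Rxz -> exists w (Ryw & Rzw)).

The condition is convergence. The .2 schema ◇□p → □◇p defines it.
Suppose ◇□p→□◇p is valid. Take Rxy, Rxz and set V(p)={w : Ryw}. Then □p at y so ◇□p at x, so □◇p at x, so ◇p at z, giving w with Rzw and Ryw.

◇□p → □◇p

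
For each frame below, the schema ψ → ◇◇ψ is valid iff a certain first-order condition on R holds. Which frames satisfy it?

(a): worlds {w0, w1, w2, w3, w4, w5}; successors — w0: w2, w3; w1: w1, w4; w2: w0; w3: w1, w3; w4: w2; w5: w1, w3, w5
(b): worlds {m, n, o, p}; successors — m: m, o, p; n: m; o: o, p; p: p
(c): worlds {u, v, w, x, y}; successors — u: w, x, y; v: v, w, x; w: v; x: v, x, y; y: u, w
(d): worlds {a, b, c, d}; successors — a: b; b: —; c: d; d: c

This is the axiom for a generalized confluence (Geach) condition; its first-order frame correspondent is ∀x ∃w (x = w ∧ xR²w).
(a): fails — at w4 but no w with w4=w and w4R²w.
(b): fails — at n but no w with n=w and nR²w.
(c): ✓.
(d): fails — at a but no w with a=w and aR²w.
Valid on: (c).

(c)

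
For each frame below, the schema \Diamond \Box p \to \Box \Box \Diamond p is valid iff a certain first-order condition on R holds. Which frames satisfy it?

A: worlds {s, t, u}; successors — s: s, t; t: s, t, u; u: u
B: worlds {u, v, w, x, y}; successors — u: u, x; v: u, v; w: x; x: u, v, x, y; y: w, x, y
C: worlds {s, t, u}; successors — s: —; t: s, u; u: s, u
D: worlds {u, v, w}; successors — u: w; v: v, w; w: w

D

Frame correspondent (Sahlqvist): \forall x \forall y \forall z ((xRy \wedge x R^2 z) \to \exists w (yRw \wedge zRw)) — i.e. a generalized confluence (Geach) condition.
A: fails — sRs, sR²u but no w with sRw and uRw.
B: fails — xRv, xR²w but no t with vRt and wRt.
C: fails — tRs, tR²s but no w with sRw and sRw.
D: condition met.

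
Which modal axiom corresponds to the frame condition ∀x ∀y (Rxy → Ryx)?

The condition is symmetry. The B schema q → □◇q defines it.
Suppose q→□◇q is valid. Take Rxy and set V(q)={x}. Then q at x, so □◇q at x, so ◇q at y, so some z with Ryz has q; z=x, i.e. Ryx.

q → □◇q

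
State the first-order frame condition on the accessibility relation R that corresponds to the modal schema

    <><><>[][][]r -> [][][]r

forall x forall y forall z ((x R^3 y & x R^3 z) -> exists w (y R^3 w & z = w))

This is a Sahlqvist (Geach-type) schema ◇^3□^3r → □^3◇^0r.
Minimal-valuation argument: fix x; take any y with xR^3y and any z with xR^3z. Set V(r) to the set of worlds R-reachable from y in exactly 3 steps. Then □^3r holds at y, so the antecedent holds at x; validity forces ◇^0r at z, giving a w with zR^0w and yR^3w.
First-order correspondent: forall x forall y forall z ((x R^3 y & x R^3 z) -> exists w (y R^3 w & z = w)).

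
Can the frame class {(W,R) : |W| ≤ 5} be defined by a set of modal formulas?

No

If a class were modally definable it would be closed under disjoint unions (Goldblatt–Thomason).
Any modal formula valid on each of 6 disjoint one-world frames is valid on their disjoint union (validity is preserved under disjoint unions). Each one-world frame has |W|=1≤5, but the union has |W|=6.
Hence having at most 5 worlds is not modally definable.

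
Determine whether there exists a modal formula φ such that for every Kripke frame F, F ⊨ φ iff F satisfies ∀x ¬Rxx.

No — not modally definable

Modal frame validity is preserved under surjective bounded morphisms.
The 3-cycle (worlds s,t,u with s→t→u→s) is irreflexive, and the map sending every world to a single reflexive point • is a surjective bounded morphism (forth: every edge maps to (•,•); back: every world has a successor). So any modal formula valid on the 3-cycle is also valid on the reflexive point, which is not irreflexive.
So the class is not modally definable.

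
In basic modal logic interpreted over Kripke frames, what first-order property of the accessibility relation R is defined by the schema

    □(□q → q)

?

shift-reflexivity

Suppose □(□q→q) is valid. Take Rxy and set V(q)={w : Ryw}. Then at y, □q holds; since □(□q→q) at x, □q→q at y, so q at y, i.e. Ryy.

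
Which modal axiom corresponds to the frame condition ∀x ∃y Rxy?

The condition is seriality. The D schema □s → ◇s defines it.
Suppose □s→◇s is valid. At any x set V(s)=W. Then □s at x, so ◇s at x, so x has a successor.

□s → ◇s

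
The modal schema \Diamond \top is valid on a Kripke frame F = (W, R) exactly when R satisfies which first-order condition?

◇⊤ holds at w iff w has a successor, so frame-validity of ◇⊤ is exactly seriality. Equivalently via □φ → ◇φ:
Suppose □φ→◇φ is valid. At any x set V(φ)=W. Then □φ at x, so ◇φ at x, so x has a successor.
The converse is a direct semantic check.
Frame condition: \forall x \exists y Rxy.

seriality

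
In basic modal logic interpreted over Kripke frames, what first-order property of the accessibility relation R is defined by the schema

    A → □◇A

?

symmetry: ∀x ∀y (Rxy → Ryx)

Suppose A→□◇A is valid. Take Rxy and set V(A)={x}. Then A at x, so □◇A at x, so ◇A at y, so some z with Ryz has A; z=x, i.e. Ryx.
The converse is a direct semantic check.
Frame condition: ∀x ∀y (Rxy → Ryx).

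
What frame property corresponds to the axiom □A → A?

reflexivity

This schema is the T axiom.
It corresponds to reflexivity: ∀x Rxx.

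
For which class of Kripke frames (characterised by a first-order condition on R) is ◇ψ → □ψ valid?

Partial functionality

Suppose ◇ψ→□ψ is valid. Take Rxy, Rxz and set V(ψ)={y}. Then ◇ψ at x, so □ψ at x, so ψ at z, i.e. z=y.
Conversely, on a frame with partial functionality the schema holds at every world under every valuation.
So the correspondent is partial functionality.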